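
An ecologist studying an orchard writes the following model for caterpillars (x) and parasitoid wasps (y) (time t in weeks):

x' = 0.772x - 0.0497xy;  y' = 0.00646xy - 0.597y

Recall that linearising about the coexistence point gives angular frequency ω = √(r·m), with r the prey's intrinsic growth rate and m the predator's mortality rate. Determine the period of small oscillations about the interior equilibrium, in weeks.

T ≈ 9.26 weeks

Here r = 0.772 and m = 0.597, so r·m = 0.461.
ω = √0.461 = 0.679 per week, hence T = 2π/ω ≈ 9.26 weeks.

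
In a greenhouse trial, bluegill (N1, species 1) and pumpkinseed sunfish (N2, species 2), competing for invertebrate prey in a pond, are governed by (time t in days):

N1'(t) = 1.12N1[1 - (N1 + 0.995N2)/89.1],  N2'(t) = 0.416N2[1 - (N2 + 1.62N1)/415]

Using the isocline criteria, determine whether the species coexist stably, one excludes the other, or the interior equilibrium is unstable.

Compare the nullcline intercepts: K1/α12 = 89.1/0.995 = 89.5 < K2 = 415; K2/α21 = 415/1.62 = 256 > K1 = 89.1.
Since the inequalities point opposite ways, species 2 can invade but species 1 cannot.

species 2 excludes species 1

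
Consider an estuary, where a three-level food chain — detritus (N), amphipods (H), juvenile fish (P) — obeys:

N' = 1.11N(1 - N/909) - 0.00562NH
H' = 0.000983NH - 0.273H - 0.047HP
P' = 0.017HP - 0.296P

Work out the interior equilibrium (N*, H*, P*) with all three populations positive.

N* ≈ 829, H* ≈ 17.4, P* ≈ 11.5

From dP/dt = 0: 0.017H* = 0.296, so H* = 17.4.
From dN/dt = 0: 1.11(1 - N*/909) = 0.00562·17.4, giving N* = 909·(1 - 0.0882) = 829.
From dH/dt = 0: 0.000983·829 - 0.273 = 0.047P*, so P* = 0.542/0.047 = 11.5.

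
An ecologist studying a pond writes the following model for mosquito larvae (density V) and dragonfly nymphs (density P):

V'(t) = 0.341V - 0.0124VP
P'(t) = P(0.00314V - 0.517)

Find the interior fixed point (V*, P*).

Set dP/dt = 0 with P > 0: 0.00314V - 0.517 = 0, so V* = 0.517/0.00314 = 165.
Set dV/dt = 0 with V > 0: 0.341 - 0.0124P = 0, so P* = 0.341/0.0124 = 27.5.

V* ≈ 165, P* ≈ 27.5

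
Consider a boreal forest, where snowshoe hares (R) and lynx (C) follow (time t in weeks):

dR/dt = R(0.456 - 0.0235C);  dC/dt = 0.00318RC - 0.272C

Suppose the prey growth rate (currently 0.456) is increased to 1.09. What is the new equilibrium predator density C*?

C* ≈ 46.4

At the interior fixed point, setting dR/dt = 0 with R > 0 fixes C* = (prey growth rate)/(RC coefficient) — independent of the other coefficients.
With the change, C* = 1.09/0.0235 = 46.4; it rises from 19.4.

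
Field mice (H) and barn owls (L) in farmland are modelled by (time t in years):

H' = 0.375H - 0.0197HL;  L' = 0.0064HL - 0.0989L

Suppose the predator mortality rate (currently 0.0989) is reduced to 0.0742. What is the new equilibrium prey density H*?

At the interior fixed point, setting dL/dt = 0 with L > 0 fixes H* = (predator death rate)/(HL coefficient) — independent of the other coefficients.
With the change, H* = 0.0742/0.0064 = 11.6; it falls from 15.5.

H* ≈ 11.6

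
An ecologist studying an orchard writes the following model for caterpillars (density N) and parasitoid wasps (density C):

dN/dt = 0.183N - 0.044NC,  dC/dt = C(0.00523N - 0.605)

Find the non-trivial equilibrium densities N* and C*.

Set dC/dt = 0 with C > 0: 0.00523N - 0.605 = 0, so N* = 0.605/0.00523 = 116.
Set dN/dt = 0 with N > 0: 0.183 - 0.044C = 0, so C* = 0.183/0.044 = 4.16.

N* ≈ 116, C* ≈ 4.16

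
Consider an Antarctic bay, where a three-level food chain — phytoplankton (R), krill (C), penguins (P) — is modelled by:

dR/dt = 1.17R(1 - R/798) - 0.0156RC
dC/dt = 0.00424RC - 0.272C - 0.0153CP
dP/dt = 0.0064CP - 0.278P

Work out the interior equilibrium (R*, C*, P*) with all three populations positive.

From dP/dt = 0: 0.0064C* = 0.278, so C* = 43.4.
From dR/dt = 0: 1.17(1 - R*/798) = 0.0156·43.4, giving R* = 798·(1 - 0.579) = 336.
From dC/dt = 0: 0.00424·336 - 0.272 = 0.0153P*, so P* = 1.15/0.0153 = 75.3.

R* ≈ 336, C* ≈ 43.4, P* ≈ 75.3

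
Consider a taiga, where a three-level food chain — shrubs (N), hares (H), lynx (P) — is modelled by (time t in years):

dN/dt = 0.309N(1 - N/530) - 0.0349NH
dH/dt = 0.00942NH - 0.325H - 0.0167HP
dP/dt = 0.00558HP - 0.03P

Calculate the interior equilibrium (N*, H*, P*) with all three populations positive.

N* ≈ 208, H* ≈ 5.38, P* ≈ 98

From dP/dt = 0: 0.00558H* = 0.03, so H* = 5.38.
From dN/dt = 0: 0.309(1 - N*/530) = 0.0349·5.38, giving N* = 530·(1 - 0.607) = 208.
From dH/dt = 0: 0.00942·208 - 0.325 = 0.0167P*, so P* = 1.64/0.0167 = 98.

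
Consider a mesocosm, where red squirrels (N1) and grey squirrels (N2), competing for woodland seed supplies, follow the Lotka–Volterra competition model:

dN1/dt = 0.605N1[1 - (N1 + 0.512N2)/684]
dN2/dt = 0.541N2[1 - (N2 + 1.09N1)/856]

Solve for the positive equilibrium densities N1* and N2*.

N1* ≈ 556, N2* ≈ 250

Setting both brackets to zero gives the nullclines N1 + 0.512N2 = 684 and 1.09N1 + N2 = 856.
Substituting N2 = 856 - 1.09N1 into the first: N1(1 - 0.512·1.09) = 684 - 0.512·856.
So N1* = 246/0.442 = 556, and then N2* = 856 - 1.09·556 = 250.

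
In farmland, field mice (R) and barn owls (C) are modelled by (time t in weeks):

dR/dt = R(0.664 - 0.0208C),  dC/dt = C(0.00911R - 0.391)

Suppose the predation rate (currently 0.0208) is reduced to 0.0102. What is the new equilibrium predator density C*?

At the interior fixed point, setting dR/dt = 0 with R > 0 fixes C* = (prey growth rate)/(RC coefficient) — independent of the other coefficients.
With the change, C* = 0.664/0.0102 = 65.1; it rises from 31.9.

C* ≈ 65.1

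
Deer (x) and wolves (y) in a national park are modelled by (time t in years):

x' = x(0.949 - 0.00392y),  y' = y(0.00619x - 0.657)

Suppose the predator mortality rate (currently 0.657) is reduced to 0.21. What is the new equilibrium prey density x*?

At the interior fixed point, setting dy/dt = 0 with y > 0 fixes x* = (predator death rate)/(xy coefficient) — independent of the other coefficients.
With the change, x* = 0.21/0.00619 = 33.9; it falls from 106.

x* ≈ 33.9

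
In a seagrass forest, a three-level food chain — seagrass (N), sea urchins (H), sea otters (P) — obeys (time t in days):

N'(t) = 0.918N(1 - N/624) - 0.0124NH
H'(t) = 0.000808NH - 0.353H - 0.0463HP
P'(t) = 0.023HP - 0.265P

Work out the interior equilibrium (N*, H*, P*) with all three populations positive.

N* ≈ 527, H* ≈ 11.5, P* ≈ 1.57

From dP/dt = 0: 0.023H* = 0.265, so H* = 11.5.
From dN/dt = 0: 0.918(1 - N*/624) = 0.0124·11.5, giving N* = 624·(1 - 0.156) = 527.
From dH/dt = 0: 0.000808·527 - 0.353 = 0.0463P*, so P* = 0.0727/0.0463 = 1.57.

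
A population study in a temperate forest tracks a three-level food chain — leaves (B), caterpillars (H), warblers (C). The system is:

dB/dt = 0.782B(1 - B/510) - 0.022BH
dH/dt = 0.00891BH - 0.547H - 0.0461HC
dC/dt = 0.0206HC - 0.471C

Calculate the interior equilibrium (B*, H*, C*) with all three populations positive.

From dC/dt = 0: 0.0206H* = 0.471, so H* = 22.9.
From dB/dt = 0: 0.782(1 - B*/510) = 0.022·22.9, giving B* = 510·(1 - 0.643) = 182.
From dH/dt = 0: 0.00891·182 - 0.547 = 0.0461C*, so C* = 1.07/0.0461 = 23.3.

B* ≈ 182, H* ≈ 22.9, C* ≈ 23.3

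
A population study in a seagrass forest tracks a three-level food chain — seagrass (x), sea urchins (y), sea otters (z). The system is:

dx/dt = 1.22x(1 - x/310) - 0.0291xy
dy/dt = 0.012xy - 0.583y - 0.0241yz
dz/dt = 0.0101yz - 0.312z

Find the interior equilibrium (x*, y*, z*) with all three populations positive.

x* ≈ 81.6, y* ≈ 30.9, z* ≈ 16.4

From dz/dt = 0: 0.0101y* = 0.312, so y* = 30.9.
From dx/dt = 0: 1.22(1 - x*/310) = 0.0291·30.9, giving x* = 310·(1 - 0.737) = 81.6.
From dy/dt = 0: 0.012·81.6 - 0.583 = 0.0241z*, so z* = 0.396/0.0241 = 16.4.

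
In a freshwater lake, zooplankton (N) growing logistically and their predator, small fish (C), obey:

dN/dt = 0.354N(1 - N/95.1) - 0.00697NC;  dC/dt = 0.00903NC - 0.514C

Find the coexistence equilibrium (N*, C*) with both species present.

From dC/dt = 0 with C > 0: 0.00903N* = 0.514, so N* = 56.9.
Substitute into dN/dt = 0: 0.354(1 - 56.9/95.1) = 0.00697C*.
The bracket is 0.401, giving C* = 0.142/0.00697 = 20.4.

N* ≈ 56.9, C* ≈ 20.4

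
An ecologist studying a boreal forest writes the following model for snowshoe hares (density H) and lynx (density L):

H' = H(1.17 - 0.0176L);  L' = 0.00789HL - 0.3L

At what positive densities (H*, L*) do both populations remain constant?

Set dL/dt = 0 with L > 0: 0.00789H - 0.3 = 0, so H* = 0.3/0.00789 = 38.
Set dH/dt = 0 with H > 0: 1.17 - 0.0176L = 0, so L* = 1.17/0.0176 = 66.5.

H* ≈ 38, L* ≈ 66.5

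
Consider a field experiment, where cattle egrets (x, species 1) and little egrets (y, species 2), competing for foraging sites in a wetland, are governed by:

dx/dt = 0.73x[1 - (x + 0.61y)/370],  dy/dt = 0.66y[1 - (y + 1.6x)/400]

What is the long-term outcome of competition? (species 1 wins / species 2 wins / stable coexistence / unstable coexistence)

species 1 excludes species 2

Compare the nullcline intercepts: K1/α12 = 370/0.61 = 607 > K2 = 400; K2/α21 = 400/1.6 = 250 < K1 = 370.
Since the inequalities point opposite ways, species 1 can invade but species 2 cannot.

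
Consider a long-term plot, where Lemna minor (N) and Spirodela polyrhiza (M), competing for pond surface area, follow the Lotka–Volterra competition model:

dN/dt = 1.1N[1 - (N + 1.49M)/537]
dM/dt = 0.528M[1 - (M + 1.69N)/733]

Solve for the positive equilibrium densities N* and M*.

Setting both brackets to zero gives the nullclines N + 1.49M = 537 and 1.69N + M = 733.
Substituting M = 733 - 1.69N into the first: N(1 - 1.49·1.69) = 537 - 1.49·733.
So N* = -555/-1.52 = 366, and then M* = 733 - 1.69·366 = 115.

N* ≈ 366, M* ≈ 115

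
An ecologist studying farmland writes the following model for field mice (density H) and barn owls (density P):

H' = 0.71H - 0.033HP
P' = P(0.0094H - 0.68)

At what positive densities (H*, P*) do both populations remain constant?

H* ≈ 72.3, P* ≈ 21.5

Set dP/dt = 0 with P > 0: 0.0094H - 0.68 = 0, so H* = 0.68/0.0094 = 72.3.
Set dH/dt = 0 with H > 0: 0.71 - 0.033P = 0, so P* = 0.71/0.033 = 21.5.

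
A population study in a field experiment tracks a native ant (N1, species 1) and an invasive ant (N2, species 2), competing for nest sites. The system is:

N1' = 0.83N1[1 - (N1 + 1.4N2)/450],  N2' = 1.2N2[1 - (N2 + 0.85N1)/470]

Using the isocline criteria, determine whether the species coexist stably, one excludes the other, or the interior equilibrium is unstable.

species 2 excludes species 1

Compare the nullcline intercepts: K1/α12 = 450/1.4 = 321 < K2 = 470; K2/α21 = 470/0.85 = 553 > K1 = 450.
Since the inequalities point opposite ways, species 2 can invade but species 1 cannot.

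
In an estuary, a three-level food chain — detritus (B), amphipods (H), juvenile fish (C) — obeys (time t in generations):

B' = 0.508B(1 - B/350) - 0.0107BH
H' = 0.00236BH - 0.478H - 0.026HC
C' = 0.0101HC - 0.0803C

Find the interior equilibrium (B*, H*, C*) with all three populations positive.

From dC/dt = 0: 0.0101H* = 0.0803, so H* = 7.95.
From dB/dt = 0: 0.508(1 - B*/350) = 0.0107·7.95, giving B* = 350·(1 - 0.167) = 291.
From dH/dt = 0: 0.00236·291 - 0.478 = 0.026C*, so C* = 0.21/0.026 = 8.06.

B* ≈ 291, H* ≈ 7.95, C* ≈ 8.06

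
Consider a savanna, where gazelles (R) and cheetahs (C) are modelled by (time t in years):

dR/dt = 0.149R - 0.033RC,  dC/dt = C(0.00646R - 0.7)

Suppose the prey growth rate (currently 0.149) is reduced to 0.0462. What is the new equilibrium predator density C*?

C* ≈ 1.4

At the interior fixed point, setting dR/dt = 0 with R > 0 fixes C* = (prey growth rate)/(RC coefficient) — independent of the other coefficients.
With the change, C* = 0.0462/0.033 = 1.4; it falls from 4.52.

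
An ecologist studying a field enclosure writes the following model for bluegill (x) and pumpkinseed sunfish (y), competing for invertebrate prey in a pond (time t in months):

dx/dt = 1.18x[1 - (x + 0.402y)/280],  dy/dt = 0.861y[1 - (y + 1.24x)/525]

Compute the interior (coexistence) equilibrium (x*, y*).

x* ≈ 137, y* ≈ 355

Setting both brackets to zero gives the nullclines x + 0.402y = 280 and 1.24x + y = 525.
Substituting y = 525 - 1.24x into the first: x(1 - 0.402·1.24) = 280 - 0.402·525.
So x* = 68.9/0.502 = 137, and then y* = 525 - 1.24·137 = 355.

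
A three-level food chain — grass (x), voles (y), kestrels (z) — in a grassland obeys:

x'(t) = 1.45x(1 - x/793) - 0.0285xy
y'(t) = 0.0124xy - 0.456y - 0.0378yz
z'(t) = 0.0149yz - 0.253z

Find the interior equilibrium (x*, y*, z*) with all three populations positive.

x* ≈ 528, y* ≈ 17, z* ≈ 161

From dz/dt = 0: 0.0149y* = 0.253, so y* = 17.
From dx/dt = 0: 1.45(1 - x*/793) = 0.0285·17, giving x* = 793·(1 - 0.334) = 528.
From dy/dt = 0: 0.0124·528 - 0.456 = 0.0378z*, so z* = 6.1/0.0378 = 161.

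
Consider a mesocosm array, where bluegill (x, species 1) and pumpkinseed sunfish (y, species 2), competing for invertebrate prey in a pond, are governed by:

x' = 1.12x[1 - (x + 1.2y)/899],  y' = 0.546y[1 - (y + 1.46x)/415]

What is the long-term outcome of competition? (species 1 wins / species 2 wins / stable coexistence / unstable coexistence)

species 1 excludes species 2

Compare the nullcline intercepts: K1/α12 = 899/1.2 = 749 > K2 = 415; K2/α21 = 415/1.46 = 284 < K1 = 899.
Since the inequalities point opposite ways, species 1 can invade but species 2 cannot.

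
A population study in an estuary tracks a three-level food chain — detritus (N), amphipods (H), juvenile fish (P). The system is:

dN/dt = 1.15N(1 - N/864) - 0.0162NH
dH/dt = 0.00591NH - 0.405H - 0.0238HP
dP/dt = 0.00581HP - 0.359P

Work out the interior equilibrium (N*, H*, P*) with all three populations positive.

From dP/dt = 0: 0.00581H* = 0.359, so H* = 61.8.
From dN/dt = 0: 1.15(1 - N*/864) = 0.0162·61.8, giving N* = 864·(1 - 0.87) = 112.
From dH/dt = 0: 0.00591·112 - 0.405 = 0.0238P*, so P* = 0.257/0.0238 = 10.8.

N* ≈ 112, H* ≈ 61.8, P* ≈ 10.8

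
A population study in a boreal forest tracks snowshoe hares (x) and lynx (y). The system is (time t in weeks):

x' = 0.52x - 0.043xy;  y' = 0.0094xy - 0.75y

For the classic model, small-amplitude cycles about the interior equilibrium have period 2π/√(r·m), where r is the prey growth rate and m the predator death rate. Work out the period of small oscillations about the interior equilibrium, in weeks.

Here r = 0.52 and m = 0.75, so r·m = 0.39.
ω = √0.39 = 0.624 per week, hence T = 2π/ω ≈ 10.1 weeks.

T ≈ 10.1 weeks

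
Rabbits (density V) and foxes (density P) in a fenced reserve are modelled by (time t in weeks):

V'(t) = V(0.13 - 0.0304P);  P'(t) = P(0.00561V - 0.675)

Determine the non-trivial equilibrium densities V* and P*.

Set dP/dt = 0 with P > 0: 0.00561V - 0.675 = 0, so V* = 0.675/0.00561 = 120.
Set dV/dt = 0 with V > 0: 0.13 - 0.0304P = 0, so P* = 0.13/0.0304 = 4.28.

V* ≈ 120, P* ≈ 4.28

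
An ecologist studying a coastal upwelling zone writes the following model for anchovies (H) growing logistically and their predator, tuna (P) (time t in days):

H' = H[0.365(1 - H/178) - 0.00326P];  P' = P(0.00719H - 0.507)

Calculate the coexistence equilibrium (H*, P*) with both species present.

From dP/dt = 0 with P > 0: 0.00719H* = 0.507, so H* = 70.5.
Substitute into dH/dt = 0: 0.365(1 - 70.5/178) = 0.00326P*.
The bracket is 0.604, giving P* = 0.22/0.00326 = 67.6.

H* ≈ 70.5, P* ≈ 67.6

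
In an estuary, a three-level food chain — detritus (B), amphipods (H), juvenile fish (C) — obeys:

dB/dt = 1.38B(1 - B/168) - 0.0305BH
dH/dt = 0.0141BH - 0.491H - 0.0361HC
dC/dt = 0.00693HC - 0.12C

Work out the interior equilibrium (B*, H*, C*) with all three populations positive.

B* ≈ 104, H* ≈ 17.3, C* ≈ 26.9

From dC/dt = 0: 0.00693H* = 0.12, so H* = 17.3.
From dB/dt = 0: 1.38(1 - B*/168) = 0.0305·17.3, giving B* = 168·(1 - 0.383) = 104.
From dH/dt = 0: 0.0141·104 - 0.491 = 0.0361C*, so C* = 0.971/0.0361 = 26.9.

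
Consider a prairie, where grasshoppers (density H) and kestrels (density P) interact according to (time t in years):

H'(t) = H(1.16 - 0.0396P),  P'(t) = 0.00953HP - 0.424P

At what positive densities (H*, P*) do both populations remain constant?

H* ≈ 44.5, P* ≈ 29.3

Set dP/dt = 0 with P > 0: 0.00953H - 0.424 = 0, so H* = 0.424/0.00953 = 44.5.
Set dH/dt = 0 with H > 0: 1.16 - 0.0396P = 0, so P* = 1.16/0.0396 = 29.3.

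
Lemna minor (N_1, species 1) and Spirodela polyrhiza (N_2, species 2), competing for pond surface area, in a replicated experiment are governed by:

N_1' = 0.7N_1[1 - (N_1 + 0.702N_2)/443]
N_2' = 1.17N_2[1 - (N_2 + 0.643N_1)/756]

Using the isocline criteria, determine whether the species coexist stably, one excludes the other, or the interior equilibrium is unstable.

Compare the nullcline intercepts: K1/α12 = 443/0.702 = 631 < K2 = 756; K2/α21 = 756/0.643 = 1180 > K1 = 443.
Since the inequalities point opposite ways, species 2 can invade but species 1 cannot.

species 2 excludes species 1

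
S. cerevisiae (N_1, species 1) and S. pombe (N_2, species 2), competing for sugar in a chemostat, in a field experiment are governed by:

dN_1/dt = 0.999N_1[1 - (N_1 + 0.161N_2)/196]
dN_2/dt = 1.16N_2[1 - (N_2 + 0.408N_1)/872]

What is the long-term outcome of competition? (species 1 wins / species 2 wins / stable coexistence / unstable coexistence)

stable coexistence

Compare the nullcline intercepts: K1/α12 = 196/0.161 = 1220 > K2 = 872; K2/α21 = 872/0.408 = 2140 > K1 = 196.
Since both inequalities hold, each species can invade when rare, so the interior equilibrium is stable.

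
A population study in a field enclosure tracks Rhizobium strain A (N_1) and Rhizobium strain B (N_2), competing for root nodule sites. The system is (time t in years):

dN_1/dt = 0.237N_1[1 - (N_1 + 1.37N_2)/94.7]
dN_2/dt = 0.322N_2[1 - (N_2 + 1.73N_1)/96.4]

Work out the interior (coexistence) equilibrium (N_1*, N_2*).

Setting both brackets to zero gives the nullclines N_1 + 1.37N_2 = 94.7 and 1.73N_1 + N_2 = 96.4.
Substituting N_2 = 96.4 - 1.73N_1 into the first: N_1(1 - 1.37·1.73) = 94.7 - 1.37·96.4.
So N_1* = -37.4/-1.37 = 27.3, and then N_2* = 96.4 - 1.73·27.3 = 49.2.

N_1* ≈ 27.3, N_2* ≈ 49.2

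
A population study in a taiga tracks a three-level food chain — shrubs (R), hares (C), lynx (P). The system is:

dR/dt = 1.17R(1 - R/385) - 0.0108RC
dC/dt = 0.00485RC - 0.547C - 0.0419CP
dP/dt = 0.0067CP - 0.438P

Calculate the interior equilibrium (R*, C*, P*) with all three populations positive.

From dP/dt = 0: 0.0067C* = 0.438, so C* = 65.4.
From dR/dt = 0: 1.17(1 - R*/385) = 0.0108·65.4, giving R* = 385·(1 - 0.603) = 153.
From dC/dt = 0: 0.00485·153 - 0.547 = 0.0419P*, so P* = 0.193/0.0419 = 4.62.

R* ≈ 153, C* ≈ 65.4, P* ≈ 4.62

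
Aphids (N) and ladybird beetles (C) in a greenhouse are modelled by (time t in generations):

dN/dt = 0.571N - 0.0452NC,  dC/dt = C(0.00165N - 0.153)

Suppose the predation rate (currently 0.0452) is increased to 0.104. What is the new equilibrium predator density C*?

At the interior fixed point, setting dN/dt = 0 with N > 0 fixes C* = (prey growth rate)/(NC coefficient) — independent of the other coefficients.
With the change, C* = 0.571/0.104 = 5.49; it falls from 12.6.

C* ≈ 5.49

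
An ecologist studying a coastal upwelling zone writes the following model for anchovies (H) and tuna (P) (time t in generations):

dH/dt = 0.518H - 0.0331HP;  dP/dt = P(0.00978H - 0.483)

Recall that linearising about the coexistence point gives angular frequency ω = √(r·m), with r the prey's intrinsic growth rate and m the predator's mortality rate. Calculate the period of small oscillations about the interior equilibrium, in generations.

Here r = 0.518 and m = 0.483, so r·m = 0.25.
ω = √0.25 = 0.5 per generation, hence T = 2π/ω ≈ 12.6 generations.

T ≈ 12.6 generations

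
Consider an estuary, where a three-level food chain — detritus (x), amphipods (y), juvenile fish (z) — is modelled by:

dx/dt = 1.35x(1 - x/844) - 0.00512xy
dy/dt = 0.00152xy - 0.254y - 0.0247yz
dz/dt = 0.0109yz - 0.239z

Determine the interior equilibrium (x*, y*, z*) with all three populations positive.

x* ≈ 774, y* ≈ 21.9, z* ≈ 37.3

From dz/dt = 0: 0.0109y* = 0.239, so y* = 21.9.
From dx/dt = 0: 1.35(1 - x*/844) = 0.00512·21.9, giving x* = 844·(1 - 0.0832) = 774.
From dy/dt = 0: 0.00152·774 - 0.254 = 0.0247z*, so z* = 0.922/0.0247 = 37.3.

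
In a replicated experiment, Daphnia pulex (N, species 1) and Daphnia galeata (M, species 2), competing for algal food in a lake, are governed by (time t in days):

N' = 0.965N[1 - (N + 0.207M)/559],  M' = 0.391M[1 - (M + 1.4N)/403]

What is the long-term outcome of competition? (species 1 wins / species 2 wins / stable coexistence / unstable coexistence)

Compare the nullcline intercepts: K1/α12 = 559/0.207 = 2700 > K2 = 403; K2/α21 = 403/1.4 = 288 < K1 = 559.
Since the inequalities point opposite ways, species 1 can invade but species 2 cannot.

species 1 excludes species 2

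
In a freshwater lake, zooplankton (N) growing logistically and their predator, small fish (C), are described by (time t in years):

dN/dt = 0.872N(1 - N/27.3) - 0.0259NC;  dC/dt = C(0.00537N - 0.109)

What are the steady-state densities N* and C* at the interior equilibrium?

N* ≈ 20.3, C* ≈ 8.64

From dC/dt = 0 with C > 0: 0.00537N* = 0.109, so N* = 20.3.
Substitute into dN/dt = 0: 0.872(1 - 20.3/27.3) = 0.0259C*.
The bracket is 0.256, giving C* = 0.224/0.0259 = 8.64.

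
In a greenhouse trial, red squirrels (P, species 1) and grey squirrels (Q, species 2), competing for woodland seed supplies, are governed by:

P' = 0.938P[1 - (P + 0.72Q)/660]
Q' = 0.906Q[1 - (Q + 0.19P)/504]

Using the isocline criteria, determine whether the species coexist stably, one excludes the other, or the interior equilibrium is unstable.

Compare the nullcline intercepts: K1/α12 = 660/0.72 = 917 > K2 = 504; K2/α21 = 504/0.19 = 2650 > K1 = 660.
Since both inequalities hold, each species can invade when rare, so the interior equilibrium is stable.

stable coexistence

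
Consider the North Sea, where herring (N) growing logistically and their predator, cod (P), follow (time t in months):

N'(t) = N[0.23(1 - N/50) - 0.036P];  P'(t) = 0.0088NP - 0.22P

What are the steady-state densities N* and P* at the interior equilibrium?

N* ≈ 25, P* ≈ 3.19

From dP/dt = 0 with P > 0: 0.0088N* = 0.22, so N* = 25.
Substitute into dN/dt = 0: 0.23(1 - 25/50) = 0.036P*.
The bracket is 0.5, giving P* = 0.115/0.036 = 3.19.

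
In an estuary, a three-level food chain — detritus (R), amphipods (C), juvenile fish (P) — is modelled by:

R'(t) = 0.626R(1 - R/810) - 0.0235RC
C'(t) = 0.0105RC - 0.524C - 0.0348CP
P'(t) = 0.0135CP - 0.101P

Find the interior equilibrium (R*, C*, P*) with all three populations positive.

From dP/dt = 0: 0.0135C* = 0.101, so C* = 7.48.
From dR/dt = 0: 0.626(1 - R*/810) = 0.0235·7.48, giving R* = 810·(1 - 0.281) = 583.
From dC/dt = 0: 0.0105·583 - 0.524 = 0.0348P*, so P* = 5.59/0.0348 = 161.

R* ≈ 583, C* ≈ 7.48, P* ≈ 161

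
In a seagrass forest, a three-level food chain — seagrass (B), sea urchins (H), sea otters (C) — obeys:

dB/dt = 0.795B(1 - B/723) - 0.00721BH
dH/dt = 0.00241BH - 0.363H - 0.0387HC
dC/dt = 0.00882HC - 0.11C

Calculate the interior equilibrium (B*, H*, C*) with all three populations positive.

B* ≈ 641, H* ≈ 12.5, C* ≈ 30.6

From dC/dt = 0: 0.00882H* = 0.11, so H* = 12.5.
From dB/dt = 0: 0.795(1 - B*/723) = 0.00721·12.5, giving B* = 723·(1 - 0.113) = 641.
From dH/dt = 0: 0.00241·641 - 0.363 = 0.0387C*, so C* = 1.18/0.0387 = 30.6.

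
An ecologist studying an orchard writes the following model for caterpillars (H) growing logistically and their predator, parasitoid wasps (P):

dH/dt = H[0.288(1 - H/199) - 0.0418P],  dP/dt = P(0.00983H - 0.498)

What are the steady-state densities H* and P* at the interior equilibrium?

H* ≈ 50.7, P* ≈ 5.14

From dP/dt = 0 with P > 0: 0.00983H* = 0.498, so H* = 50.7.
Substitute into dH/dt = 0: 0.288(1 - 50.7/199) = 0.0418P*.
The bracket is 0.745, giving P* = 0.215/0.0418 = 5.14.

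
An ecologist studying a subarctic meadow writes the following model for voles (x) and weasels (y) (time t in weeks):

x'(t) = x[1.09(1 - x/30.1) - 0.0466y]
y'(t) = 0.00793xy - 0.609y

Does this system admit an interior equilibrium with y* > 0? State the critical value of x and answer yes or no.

The predator equation gives dy/dt > 0 only when x > 0.609/0.00793 = 76.8.
Without the predator, x → K = 30.1. Since 30.1 < 76.8, the predator cannot invade.

Threshold x = 76.8; K < 76.8, so no, the predator goes extinct.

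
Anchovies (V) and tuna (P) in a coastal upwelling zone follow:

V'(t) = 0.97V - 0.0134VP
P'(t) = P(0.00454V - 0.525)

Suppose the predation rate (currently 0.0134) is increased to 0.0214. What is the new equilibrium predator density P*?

P* ≈ 45.3

At the interior fixed point, setting dV/dt = 0 with V > 0 fixes P* = (prey growth rate)/(VP coefficient) — independent of the other coefficients.
With the change, P* = 0.97/0.0214 = 45.3; it falls from 72.4.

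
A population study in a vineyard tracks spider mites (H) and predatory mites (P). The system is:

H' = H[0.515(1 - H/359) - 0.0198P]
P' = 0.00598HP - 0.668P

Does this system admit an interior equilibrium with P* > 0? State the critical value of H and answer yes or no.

Threshold H = 112; K > 112, so yes, the predator persists.

The predator equation gives dP/dt > 0 only when H > 0.668/0.00598 = 112.
Without the predator, H → K = 359. Since 359 > 112, the predator can invade and persist.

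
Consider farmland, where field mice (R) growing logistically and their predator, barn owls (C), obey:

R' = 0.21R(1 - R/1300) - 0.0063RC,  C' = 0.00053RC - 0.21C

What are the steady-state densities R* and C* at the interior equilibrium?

From dC/dt = 0 with C > 0: 0.00053R* = 0.21, so R* = 396.
Substitute into dR/dt = 0: 0.21(1 - 396/1300) = 0.0063C*.
The bracket is 0.695, giving C* = 0.146/0.0063 = 23.2.

R* ≈ 396, C* ≈ 23.2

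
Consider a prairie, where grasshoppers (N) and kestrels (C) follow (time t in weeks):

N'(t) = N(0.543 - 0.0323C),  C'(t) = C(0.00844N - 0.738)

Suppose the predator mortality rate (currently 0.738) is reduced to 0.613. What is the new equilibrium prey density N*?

At the interior fixed point, setting dC/dt = 0 with C > 0 fixes N* = (predator death rate)/(NC coefficient) — independent of the other coefficients.
With the change, N* = 0.613/0.00844 = 72.6; it falls from 87.4.

N* ≈ 72.6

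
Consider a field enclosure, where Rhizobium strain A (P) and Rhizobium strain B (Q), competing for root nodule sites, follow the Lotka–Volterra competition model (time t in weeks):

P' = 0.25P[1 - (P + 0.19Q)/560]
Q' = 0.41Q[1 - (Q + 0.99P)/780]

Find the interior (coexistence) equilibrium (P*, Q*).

Setting both brackets to zero gives the nullclines P + 0.19Q = 560 and 0.99P + Q = 780.
Substituting Q = 780 - 0.99P into the first: P(1 - 0.19·0.99) = 560 - 0.19·780.
So P* = 412/0.812 = 507, and then Q* = 780 - 0.99·507 = 278.

P* ≈ 507, Q* ≈ 278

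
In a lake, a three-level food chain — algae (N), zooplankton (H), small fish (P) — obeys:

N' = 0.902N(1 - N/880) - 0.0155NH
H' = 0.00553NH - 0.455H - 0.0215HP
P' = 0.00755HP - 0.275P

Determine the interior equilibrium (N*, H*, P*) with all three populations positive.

From dP/dt = 0: 0.00755H* = 0.275, so H* = 36.4.
From dN/dt = 0: 0.902(1 - N*/880) = 0.0155·36.4, giving N* = 880·(1 - 0.626) = 329.
From dH/dt = 0: 0.00553·329 - 0.455 = 0.0215P*, so P* = 1.37/0.0215 = 63.5.

N* ≈ 329, H* ≈ 36.4, P* ≈ 63.5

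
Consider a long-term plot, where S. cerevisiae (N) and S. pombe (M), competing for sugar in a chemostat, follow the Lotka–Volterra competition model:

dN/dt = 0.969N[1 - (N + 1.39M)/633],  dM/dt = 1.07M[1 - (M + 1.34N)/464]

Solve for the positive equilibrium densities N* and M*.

N* ≈ 13.9, M* ≈ 445

Setting both brackets to zero gives the nullclines N + 1.39M = 633 and 1.34N + M = 464.
Substituting M = 464 - 1.34N into the first: N(1 - 1.39·1.34) = 633 - 1.39·464.
So N* = -12/-0.863 = 13.9, and then M* = 464 - 1.34·13.9 = 445.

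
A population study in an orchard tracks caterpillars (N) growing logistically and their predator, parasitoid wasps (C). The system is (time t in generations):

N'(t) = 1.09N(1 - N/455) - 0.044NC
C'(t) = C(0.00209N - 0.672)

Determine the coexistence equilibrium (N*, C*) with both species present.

N* ≈ 322, C* ≈ 7.27

From dC/dt = 0 with C > 0: 0.00209N* = 0.672, so N* = 322.
Substitute into dN/dt = 0: 1.09(1 - 322/455) = 0.044C*.
The bracket is 0.293, giving C* = 0.32/0.044 = 7.27.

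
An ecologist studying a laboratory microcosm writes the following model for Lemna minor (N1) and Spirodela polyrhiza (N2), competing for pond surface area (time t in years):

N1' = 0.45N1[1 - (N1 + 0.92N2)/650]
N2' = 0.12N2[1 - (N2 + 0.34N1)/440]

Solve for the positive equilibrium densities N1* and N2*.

N1* ≈ 357, N2* ≈ 319

Setting both brackets to zero gives the nullclines N1 + 0.92N2 = 650 and 0.34N1 + N2 = 440.
Substituting N2 = 440 - 0.34N1 into the first: N1(1 - 0.92·0.34) = 650 - 0.92·440.
So N1* = 245/0.687 = 357, and then N2* = 440 - 0.34·357 = 319.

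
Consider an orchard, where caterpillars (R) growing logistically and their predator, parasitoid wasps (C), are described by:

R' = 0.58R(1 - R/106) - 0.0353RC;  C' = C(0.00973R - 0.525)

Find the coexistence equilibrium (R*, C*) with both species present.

From dC/dt = 0 with C > 0: 0.00973R* = 0.525, so R* = 54.
Substitute into dR/dt = 0: 0.58(1 - 54/106) = 0.0353C*.
The bracket is 0.491, giving C* = 0.285/0.0353 = 8.07.

R* ≈ 54, C* ≈ 8.07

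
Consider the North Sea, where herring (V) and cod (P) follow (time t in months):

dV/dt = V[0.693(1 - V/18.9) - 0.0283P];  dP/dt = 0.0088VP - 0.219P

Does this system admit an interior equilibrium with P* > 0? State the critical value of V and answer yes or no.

Threshold V = 24.9; K < 24.9, so no, the predator goes extinct.

The predator equation gives dP/dt > 0 only when V > 0.219/0.0088 = 24.9.
Without the predator, V → K = 18.9. Since 18.9 < 24.9, the predator cannot invade.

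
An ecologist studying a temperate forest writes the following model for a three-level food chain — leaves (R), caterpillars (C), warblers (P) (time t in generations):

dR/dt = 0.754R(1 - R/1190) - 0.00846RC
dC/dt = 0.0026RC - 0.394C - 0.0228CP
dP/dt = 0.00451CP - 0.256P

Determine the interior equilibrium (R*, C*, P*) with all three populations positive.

From dP/dt = 0: 0.00451C* = 0.256, so C* = 56.8.
From dR/dt = 0: 0.754(1 - R*/1190) = 0.00846·56.8, giving R* = 1190·(1 - 0.637) = 432.
From dC/dt = 0: 0.0026·432 - 0.394 = 0.0228P*, so P* = 0.729/0.0228 = 32.

R* ≈ 432, C* ≈ 56.8, P* ≈ 32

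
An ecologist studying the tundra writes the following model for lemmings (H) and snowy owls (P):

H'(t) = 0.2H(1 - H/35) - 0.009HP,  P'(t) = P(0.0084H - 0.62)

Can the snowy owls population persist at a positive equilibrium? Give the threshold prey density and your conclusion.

The predator equation gives dP/dt > 0 only when H > 0.62/0.0084 = 73.8.
Without the predator, H → K = 35. Since 35 < 73.8, the predator cannot invade.

Threshold H = 73.8; K < 73.8, so no, the predator goes extinct.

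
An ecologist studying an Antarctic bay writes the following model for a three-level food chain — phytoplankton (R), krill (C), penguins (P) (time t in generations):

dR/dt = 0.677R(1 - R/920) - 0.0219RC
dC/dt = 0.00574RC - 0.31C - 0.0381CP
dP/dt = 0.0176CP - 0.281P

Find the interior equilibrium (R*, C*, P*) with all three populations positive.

From dP/dt = 0: 0.0176C* = 0.281, so C* = 16.
From dR/dt = 0: 0.677(1 - R*/920) = 0.0219·16, giving R* = 920·(1 - 0.516) = 445.
From dC/dt = 0: 0.00574·445 - 0.31 = 0.0381P*, so P* = 2.24/0.0381 = 58.9.

R* ≈ 445, C* ≈ 16, P* ≈ 58.9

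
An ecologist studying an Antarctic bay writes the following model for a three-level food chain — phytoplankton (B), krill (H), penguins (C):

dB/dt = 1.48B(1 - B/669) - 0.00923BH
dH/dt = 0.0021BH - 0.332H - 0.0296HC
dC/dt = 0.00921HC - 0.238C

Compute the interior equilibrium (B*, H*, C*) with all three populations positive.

B* ≈ 561, H* ≈ 25.8, C* ≈ 28.6

From dC/dt = 0: 0.00921H* = 0.238, so H* = 25.8.
From dB/dt = 0: 1.48(1 - B*/669) = 0.00923·25.8, giving B* = 669·(1 - 0.161) = 561.
From dH/dt = 0: 0.0021·561 - 0.332 = 0.0296C*, so C* = 0.846/0.0296 = 28.6.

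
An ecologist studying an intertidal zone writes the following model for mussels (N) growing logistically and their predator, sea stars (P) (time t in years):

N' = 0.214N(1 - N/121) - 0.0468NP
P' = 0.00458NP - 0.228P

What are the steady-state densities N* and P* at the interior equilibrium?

From dP/dt = 0 with P > 0: 0.00458N* = 0.228, so N* = 49.8.
Substitute into dN/dt = 0: 0.214(1 - 49.8/121) = 0.0468P*.
The bracket is 0.589, giving P* = 0.126/0.0468 = 2.69.

N* ≈ 49.8, P* ≈ 2.69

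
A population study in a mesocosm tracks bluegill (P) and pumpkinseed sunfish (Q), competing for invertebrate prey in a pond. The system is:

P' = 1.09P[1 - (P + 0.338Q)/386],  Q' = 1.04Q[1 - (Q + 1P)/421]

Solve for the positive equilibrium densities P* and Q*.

Setting both brackets to zero gives the nullclines P + 0.338Q = 386 and 1P + Q = 421.
Substituting Q = 421 - 1P into the first: P(1 - 0.338·1) = 386 - 0.338·421.
So P* = 244/0.662 = 368, and then Q* = 421 - 1·368 = 52.9.

P* ≈ 368, Q* ≈ 52.9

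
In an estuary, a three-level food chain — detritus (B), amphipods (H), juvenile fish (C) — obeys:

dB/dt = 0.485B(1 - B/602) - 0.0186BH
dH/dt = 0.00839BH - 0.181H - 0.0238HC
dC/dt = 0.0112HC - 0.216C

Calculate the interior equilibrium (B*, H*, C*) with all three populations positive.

B* ≈ 157, H* ≈ 19.3, C* ≈ 47.7

From dC/dt = 0: 0.0112H* = 0.216, so H* = 19.3.
From dB/dt = 0: 0.485(1 - B*/602) = 0.0186·19.3, giving B* = 602·(1 - 0.74) = 157.
From dH/dt = 0: 0.00839·157 - 0.181 = 0.0238C*, so C* = 1.13/0.0238 = 47.7.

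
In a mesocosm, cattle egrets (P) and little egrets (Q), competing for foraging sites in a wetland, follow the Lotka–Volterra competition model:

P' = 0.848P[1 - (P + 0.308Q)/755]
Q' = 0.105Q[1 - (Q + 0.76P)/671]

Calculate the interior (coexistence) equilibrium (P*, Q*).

Setting both brackets to zero gives the nullclines P + 0.308Q = 755 and 0.76P + Q = 671.
Substituting Q = 671 - 0.76P into the first: P(1 - 0.308·0.76) = 755 - 0.308·671.
So P* = 548/0.766 = 716, and then Q* = 671 - 0.76·716 = 127.

P* ≈ 716, Q* ≈ 127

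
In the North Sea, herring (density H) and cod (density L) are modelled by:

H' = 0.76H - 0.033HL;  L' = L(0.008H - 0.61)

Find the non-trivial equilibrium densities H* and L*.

H* ≈ 76.2, L* ≈ 23

Set dL/dt = 0 with L > 0: 0.008H - 0.61 = 0, so H* = 0.61/0.008 = 76.2.
Set dH/dt = 0 with H > 0: 0.76 - 0.033L = 0, so L* = 0.76/0.033 = 23.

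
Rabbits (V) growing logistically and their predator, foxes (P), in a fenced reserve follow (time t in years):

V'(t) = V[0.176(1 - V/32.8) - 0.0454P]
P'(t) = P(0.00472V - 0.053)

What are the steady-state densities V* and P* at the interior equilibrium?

From dP/dt = 0 with P > 0: 0.00472V* = 0.053, so V* = 11.2.
Substitute into dV/dt = 0: 0.176(1 - 11.2/32.8) = 0.0454P*.
The bracket is 0.658, giving P* = 0.116/0.0454 = 2.55.

V* ≈ 11.2, P* ≈ 2.55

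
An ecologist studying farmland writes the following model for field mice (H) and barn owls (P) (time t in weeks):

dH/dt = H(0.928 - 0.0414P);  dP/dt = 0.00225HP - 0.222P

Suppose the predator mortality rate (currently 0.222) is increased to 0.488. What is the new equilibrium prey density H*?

At the interior fixed point, setting dP/dt = 0 with P > 0 fixes H* = (predator death rate)/(HP coefficient) — independent of the other coefficients.
With the change, H* = 0.488/0.00225 = 217; it rises from 98.7.

H* ≈ 217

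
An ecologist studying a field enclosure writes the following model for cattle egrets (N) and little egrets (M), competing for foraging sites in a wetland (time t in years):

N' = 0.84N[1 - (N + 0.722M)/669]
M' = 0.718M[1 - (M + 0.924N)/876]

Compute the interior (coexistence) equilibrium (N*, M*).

Setting both brackets to zero gives the nullclines N + 0.722M = 669 and 0.924N + M = 876.
Substituting M = 876 - 0.924N into the first: N(1 - 0.722·0.924) = 669 - 0.722·876.
So N* = 36.5/0.333 = 110, and then M* = 876 - 0.924·110 = 775.

N* ≈ 110, M* ≈ 775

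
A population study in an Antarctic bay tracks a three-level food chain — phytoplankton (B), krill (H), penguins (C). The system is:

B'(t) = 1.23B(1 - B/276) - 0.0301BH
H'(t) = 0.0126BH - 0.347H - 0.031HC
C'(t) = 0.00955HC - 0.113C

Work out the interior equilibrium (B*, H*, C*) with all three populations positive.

From dC/dt = 0: 0.00955H* = 0.113, so H* = 11.8.
From dB/dt = 0: 1.23(1 - B*/276) = 0.0301·11.8, giving B* = 276·(1 - 0.29) = 196.
From dH/dt = 0: 0.0126·196 - 0.347 = 0.031C*, so C* = 2.12/0.031 = 68.5.

B* ≈ 196, H* ≈ 11.8, C* ≈ 68.5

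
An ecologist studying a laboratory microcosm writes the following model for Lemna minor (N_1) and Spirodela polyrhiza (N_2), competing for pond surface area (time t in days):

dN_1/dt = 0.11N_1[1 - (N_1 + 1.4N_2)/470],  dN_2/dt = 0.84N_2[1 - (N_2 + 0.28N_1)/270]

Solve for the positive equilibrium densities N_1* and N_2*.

N_1* ≈ 151, N_2* ≈ 228

Setting both brackets to zero gives the nullclines N_1 + 1.4N_2 = 470 and 0.28N_1 + N_2 = 270.
Substituting N_2 = 270 - 0.28N_1 into the first: N_1(1 - 1.4·0.28) = 470 - 1.4·270.
So N_1* = 92/0.608 = 151, and then N_2* = 270 - 0.28·151 = 228.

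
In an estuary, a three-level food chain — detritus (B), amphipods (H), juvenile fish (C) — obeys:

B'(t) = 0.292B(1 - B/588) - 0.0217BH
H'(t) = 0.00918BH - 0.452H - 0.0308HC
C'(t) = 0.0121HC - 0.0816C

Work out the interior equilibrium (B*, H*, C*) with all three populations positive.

B* ≈ 293, H* ≈ 6.74, C* ≈ 72.7

From dC/dt = 0: 0.0121H* = 0.0816, so H* = 6.74.
From dB/dt = 0: 0.292(1 - B*/588) = 0.0217·6.74, giving B* = 588·(1 - 0.501) = 293.
From dH/dt = 0: 0.00918·293 - 0.452 = 0.0308C*, so C* = 2.24/0.0308 = 72.7.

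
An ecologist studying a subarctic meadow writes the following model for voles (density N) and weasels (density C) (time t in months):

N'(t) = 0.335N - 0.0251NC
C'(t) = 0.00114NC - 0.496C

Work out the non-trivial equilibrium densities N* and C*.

N* ≈ 435, C* ≈ 13.3

Set dC/dt = 0 with C > 0: 0.00114N - 0.496 = 0, so N* = 0.496/0.00114 = 435.
Set dN/dt = 0 with N > 0: 0.335 - 0.0251C = 0, so C* = 0.335/0.0251 = 13.3.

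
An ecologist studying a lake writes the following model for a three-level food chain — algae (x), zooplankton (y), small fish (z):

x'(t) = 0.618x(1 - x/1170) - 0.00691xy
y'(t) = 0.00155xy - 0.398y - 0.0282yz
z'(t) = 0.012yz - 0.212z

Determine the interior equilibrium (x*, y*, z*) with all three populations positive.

From dz/dt = 0: 0.012y* = 0.212, so y* = 17.7.
From dx/dt = 0: 0.618(1 - x*/1170) = 0.00691·17.7, giving x* = 1170·(1 - 0.198) = 939.
From dy/dt = 0: 0.00155·939 - 0.398 = 0.0282z*, so z* = 1.06/0.0282 = 37.5.

x* ≈ 939, y* ≈ 17.7, z* ≈ 37.5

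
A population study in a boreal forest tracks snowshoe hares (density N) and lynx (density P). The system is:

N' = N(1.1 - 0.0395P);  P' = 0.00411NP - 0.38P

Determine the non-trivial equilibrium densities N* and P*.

Set dP/dt = 0 with P > 0: 0.00411N - 0.38 = 0, so N* = 0.38/0.00411 = 92.5.
Set dN/dt = 0 with N > 0: 1.1 - 0.0395P = 0, so P* = 1.1/0.0395 = 27.8.

N* ≈ 92.5, P* ≈ 27.8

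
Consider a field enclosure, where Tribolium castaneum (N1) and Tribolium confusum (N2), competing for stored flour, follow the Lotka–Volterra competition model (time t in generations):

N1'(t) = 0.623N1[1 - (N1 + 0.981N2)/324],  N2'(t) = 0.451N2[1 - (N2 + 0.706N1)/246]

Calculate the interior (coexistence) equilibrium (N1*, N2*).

Setting both brackets to zero gives the nullclines N1 + 0.981N2 = 324 and 0.706N1 + N2 = 246.
Substituting N2 = 246 - 0.706N1 into the first: N1(1 - 0.981·0.706) = 324 - 0.981·246.
So N1* = 82.7/0.307 = 269, and then N2* = 246 - 0.706·269 = 56.1.

N1* ≈ 269, N2* ≈ 56.1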